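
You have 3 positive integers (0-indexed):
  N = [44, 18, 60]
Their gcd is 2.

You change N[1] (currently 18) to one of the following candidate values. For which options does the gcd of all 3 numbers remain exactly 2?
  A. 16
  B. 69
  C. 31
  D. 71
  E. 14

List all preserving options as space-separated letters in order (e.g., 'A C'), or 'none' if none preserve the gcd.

Answer: E

Derivation:
Old gcd = 2; gcd of others (without N[1]) = 4
New gcd for candidate v: gcd(4, v). Preserves old gcd iff gcd(4, v) = 2.
  Option A: v=16, gcd(4,16)=4 -> changes
  Option B: v=69, gcd(4,69)=1 -> changes
  Option C: v=31, gcd(4,31)=1 -> changes
  Option D: v=71, gcd(4,71)=1 -> changes
  Option E: v=14, gcd(4,14)=2 -> preserves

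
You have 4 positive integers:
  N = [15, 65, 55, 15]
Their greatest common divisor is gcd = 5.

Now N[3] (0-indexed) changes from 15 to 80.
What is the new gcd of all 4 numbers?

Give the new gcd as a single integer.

Numbers: [15, 65, 55, 15], gcd = 5
Change: index 3, 15 -> 80
gcd of the OTHER numbers (without index 3): gcd([15, 65, 55]) = 5
New gcd = gcd(g_others, new_val) = gcd(5, 80) = 5

Answer: 5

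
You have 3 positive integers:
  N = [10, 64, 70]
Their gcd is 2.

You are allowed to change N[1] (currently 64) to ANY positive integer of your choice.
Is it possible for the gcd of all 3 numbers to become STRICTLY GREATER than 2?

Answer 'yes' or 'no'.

Answer: yes

Derivation:
Current gcd = 2
gcd of all OTHER numbers (without N[1]=64): gcd([10, 70]) = 10
The new gcd after any change is gcd(10, new_value).
This can be at most 10.
Since 10 > old gcd 2, the gcd CAN increase (e.g., set N[1] = 10).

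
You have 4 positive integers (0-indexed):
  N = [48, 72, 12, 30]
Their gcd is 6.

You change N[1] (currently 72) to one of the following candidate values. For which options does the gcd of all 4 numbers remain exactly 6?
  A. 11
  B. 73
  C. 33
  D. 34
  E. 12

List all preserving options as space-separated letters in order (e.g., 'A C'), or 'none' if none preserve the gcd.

Answer: E

Derivation:
Old gcd = 6; gcd of others (without N[1]) = 6
New gcd for candidate v: gcd(6, v). Preserves old gcd iff gcd(6, v) = 6.
  Option A: v=11, gcd(6,11)=1 -> changes
  Option B: v=73, gcd(6,73)=1 -> changes
  Option C: v=33, gcd(6,33)=3 -> changes
  Option D: v=34, gcd(6,34)=2 -> changes
  Option E: v=12, gcd(6,12)=6 -> preserves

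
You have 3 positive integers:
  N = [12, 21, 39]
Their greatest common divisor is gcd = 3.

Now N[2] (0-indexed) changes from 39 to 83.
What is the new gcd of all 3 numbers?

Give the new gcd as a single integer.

Numbers: [12, 21, 39], gcd = 3
Change: index 2, 39 -> 83
gcd of the OTHER numbers (without index 2): gcd([12, 21]) = 3
New gcd = gcd(g_others, new_val) = gcd(3, 83) = 1

Answer: 1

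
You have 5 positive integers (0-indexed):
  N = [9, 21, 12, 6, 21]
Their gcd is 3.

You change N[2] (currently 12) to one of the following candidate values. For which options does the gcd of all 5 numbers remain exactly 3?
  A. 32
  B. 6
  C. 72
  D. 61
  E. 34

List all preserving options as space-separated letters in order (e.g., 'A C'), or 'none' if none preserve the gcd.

Old gcd = 3; gcd of others (without N[2]) = 3
New gcd for candidate v: gcd(3, v). Preserves old gcd iff gcd(3, v) = 3.
  Option A: v=32, gcd(3,32)=1 -> changes
  Option B: v=6, gcd(3,6)=3 -> preserves
  Option C: v=72, gcd(3,72)=3 -> preserves
  Option D: v=61, gcd(3,61)=1 -> changes
  Option E: v=34, gcd(3,34)=1 -> changes

Answer: B C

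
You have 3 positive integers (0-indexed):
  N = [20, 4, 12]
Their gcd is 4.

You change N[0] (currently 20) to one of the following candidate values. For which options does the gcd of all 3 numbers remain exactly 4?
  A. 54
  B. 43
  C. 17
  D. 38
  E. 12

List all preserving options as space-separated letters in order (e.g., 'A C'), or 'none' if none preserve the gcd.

Old gcd = 4; gcd of others (without N[0]) = 4
New gcd for candidate v: gcd(4, v). Preserves old gcd iff gcd(4, v) = 4.
  Option A: v=54, gcd(4,54)=2 -> changes
  Option B: v=43, gcd(4,43)=1 -> changes
  Option C: v=17, gcd(4,17)=1 -> changes
  Option D: v=38, gcd(4,38)=2 -> changes
  Option E: v=12, gcd(4,12)=4 -> preserves

Answer: E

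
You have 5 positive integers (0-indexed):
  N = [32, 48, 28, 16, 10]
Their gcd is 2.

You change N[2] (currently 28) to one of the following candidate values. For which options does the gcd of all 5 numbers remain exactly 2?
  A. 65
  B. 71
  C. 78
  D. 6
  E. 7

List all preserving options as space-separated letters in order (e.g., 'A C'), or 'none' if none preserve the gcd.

Old gcd = 2; gcd of others (without N[2]) = 2
New gcd for candidate v: gcd(2, v). Preserves old gcd iff gcd(2, v) = 2.
  Option A: v=65, gcd(2,65)=1 -> changes
  Option B: v=71, gcd(2,71)=1 -> changes
  Option C: v=78, gcd(2,78)=2 -> preserves
  Option D: v=6, gcd(2,6)=2 -> preserves
  Option E: v=7, gcd(2,7)=1 -> changes

Answer: C D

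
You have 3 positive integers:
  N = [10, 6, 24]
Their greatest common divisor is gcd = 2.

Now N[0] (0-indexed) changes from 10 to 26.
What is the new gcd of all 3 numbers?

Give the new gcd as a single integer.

Answer: 2

Derivation:
Numbers: [10, 6, 24], gcd = 2
Change: index 0, 10 -> 26
gcd of the OTHER numbers (without index 0): gcd([6, 24]) = 6
New gcd = gcd(g_others, new_val) = gcd(6, 26) = 2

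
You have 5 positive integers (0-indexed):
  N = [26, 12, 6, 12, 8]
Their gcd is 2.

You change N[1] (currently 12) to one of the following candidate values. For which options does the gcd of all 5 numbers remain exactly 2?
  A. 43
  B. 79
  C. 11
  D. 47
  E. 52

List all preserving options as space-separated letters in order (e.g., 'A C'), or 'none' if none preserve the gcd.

Old gcd = 2; gcd of others (without N[1]) = 2
New gcd for candidate v: gcd(2, v). Preserves old gcd iff gcd(2, v) = 2.
  Option A: v=43, gcd(2,43)=1 -> changes
  Option B: v=79, gcd(2,79)=1 -> changes
  Option C: v=11, gcd(2,11)=1 -> changes
  Option D: v=47, gcd(2,47)=1 -> changes
  Option E: v=52, gcd(2,52)=2 -> preserves

Answer: E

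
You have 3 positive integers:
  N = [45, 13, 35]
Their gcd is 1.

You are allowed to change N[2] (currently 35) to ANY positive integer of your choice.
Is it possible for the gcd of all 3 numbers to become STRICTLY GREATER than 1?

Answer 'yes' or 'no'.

Current gcd = 1
gcd of all OTHER numbers (without N[2]=35): gcd([45, 13]) = 1
The new gcd after any change is gcd(1, new_value).
This can be at most 1.
Since 1 = old gcd 1, the gcd can only stay the same or decrease.

Answer: no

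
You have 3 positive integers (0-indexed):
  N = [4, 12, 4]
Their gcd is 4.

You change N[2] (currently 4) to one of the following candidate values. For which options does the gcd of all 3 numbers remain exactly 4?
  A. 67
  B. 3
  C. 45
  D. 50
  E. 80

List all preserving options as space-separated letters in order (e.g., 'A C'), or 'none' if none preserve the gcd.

Old gcd = 4; gcd of others (without N[2]) = 4
New gcd for candidate v: gcd(4, v). Preserves old gcd iff gcd(4, v) = 4.
  Option A: v=67, gcd(4,67)=1 -> changes
  Option B: v=3, gcd(4,3)=1 -> changes
  Option C: v=45, gcd(4,45)=1 -> changes
  Option D: v=50, gcd(4,50)=2 -> changes
  Option E: v=80, gcd(4,80)=4 -> preserves

Answer: E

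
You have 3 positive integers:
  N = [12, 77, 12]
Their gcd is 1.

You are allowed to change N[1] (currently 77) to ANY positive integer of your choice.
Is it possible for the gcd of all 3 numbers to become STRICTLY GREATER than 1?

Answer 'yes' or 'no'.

Answer: yes

Derivation:
Current gcd = 1
gcd of all OTHER numbers (without N[1]=77): gcd([12, 12]) = 12
The new gcd after any change is gcd(12, new_value).
This can be at most 12.
Since 12 > old gcd 1, the gcd CAN increase (e.g., set N[1] = 12).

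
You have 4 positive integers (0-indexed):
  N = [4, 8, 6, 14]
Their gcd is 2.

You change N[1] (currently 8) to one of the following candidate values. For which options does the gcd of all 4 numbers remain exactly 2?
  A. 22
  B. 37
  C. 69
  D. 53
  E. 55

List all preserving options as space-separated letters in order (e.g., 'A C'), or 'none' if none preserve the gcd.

Answer: A

Derivation:
Old gcd = 2; gcd of others (without N[1]) = 2
New gcd for candidate v: gcd(2, v). Preserves old gcd iff gcd(2, v) = 2.
  Option A: v=22, gcd(2,22)=2 -> preserves
  Option B: v=37, gcd(2,37)=1 -> changes
  Option C: v=69, gcd(2,69)=1 -> changes
  Option D: v=53, gcd(2,53)=1 -> changes
  Option E: v=55, gcd(2,55)=1 -> changes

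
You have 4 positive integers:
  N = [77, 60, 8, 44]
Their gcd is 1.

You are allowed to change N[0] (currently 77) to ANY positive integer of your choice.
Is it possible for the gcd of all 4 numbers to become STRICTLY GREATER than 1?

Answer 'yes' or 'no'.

Current gcd = 1
gcd of all OTHER numbers (without N[0]=77): gcd([60, 8, 44]) = 4
The new gcd after any change is gcd(4, new_value).
This can be at most 4.
Since 4 > old gcd 1, the gcd CAN increase (e.g., set N[0] = 4).

Answer: yes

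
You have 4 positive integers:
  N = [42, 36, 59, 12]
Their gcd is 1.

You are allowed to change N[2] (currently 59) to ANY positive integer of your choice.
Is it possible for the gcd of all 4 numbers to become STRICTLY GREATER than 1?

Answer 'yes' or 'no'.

Current gcd = 1
gcd of all OTHER numbers (without N[2]=59): gcd([42, 36, 12]) = 6
The new gcd after any change is gcd(6, new_value).
This can be at most 6.
Since 6 > old gcd 1, the gcd CAN increase (e.g., set N[2] = 6).

Answer: yes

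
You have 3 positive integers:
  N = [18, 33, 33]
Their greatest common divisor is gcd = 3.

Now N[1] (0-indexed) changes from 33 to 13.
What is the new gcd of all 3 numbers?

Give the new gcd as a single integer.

Numbers: [18, 33, 33], gcd = 3
Change: index 1, 33 -> 13
gcd of the OTHER numbers (without index 1): gcd([18, 33]) = 3
New gcd = gcd(g_others, new_val) = gcd(3, 13) = 1

Answer: 1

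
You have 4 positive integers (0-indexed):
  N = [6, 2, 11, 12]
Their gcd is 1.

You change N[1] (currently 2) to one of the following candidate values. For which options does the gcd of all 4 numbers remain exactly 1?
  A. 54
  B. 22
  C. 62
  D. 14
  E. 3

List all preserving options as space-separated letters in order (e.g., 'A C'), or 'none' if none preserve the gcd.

Old gcd = 1; gcd of others (without N[1]) = 1
New gcd for candidate v: gcd(1, v). Preserves old gcd iff gcd(1, v) = 1.
  Option A: v=54, gcd(1,54)=1 -> preserves
  Option B: v=22, gcd(1,22)=1 -> preserves
  Option C: v=62, gcd(1,62)=1 -> preserves
  Option D: v=14, gcd(1,14)=1 -> preserves
  Option E: v=3, gcd(1,3)=1 -> preserves

Answer: A B C D E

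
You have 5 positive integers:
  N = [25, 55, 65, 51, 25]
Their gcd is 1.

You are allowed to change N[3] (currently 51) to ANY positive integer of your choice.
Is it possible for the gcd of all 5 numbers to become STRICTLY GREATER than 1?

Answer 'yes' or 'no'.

Answer: yes

Derivation:
Current gcd = 1
gcd of all OTHER numbers (without N[3]=51): gcd([25, 55, 65, 25]) = 5
The new gcd after any change is gcd(5, new_value).
This can be at most 5.
Since 5 > old gcd 1, the gcd CAN increase (e.g., set N[3] = 5).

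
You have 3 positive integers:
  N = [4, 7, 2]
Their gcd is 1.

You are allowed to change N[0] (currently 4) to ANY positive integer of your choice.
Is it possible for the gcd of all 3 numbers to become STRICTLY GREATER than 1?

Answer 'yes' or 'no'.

Current gcd = 1
gcd of all OTHER numbers (without N[0]=4): gcd([7, 2]) = 1
The new gcd after any change is gcd(1, new_value).
This can be at most 1.
Since 1 = old gcd 1, the gcd can only stay the same or decrease.

Answer: no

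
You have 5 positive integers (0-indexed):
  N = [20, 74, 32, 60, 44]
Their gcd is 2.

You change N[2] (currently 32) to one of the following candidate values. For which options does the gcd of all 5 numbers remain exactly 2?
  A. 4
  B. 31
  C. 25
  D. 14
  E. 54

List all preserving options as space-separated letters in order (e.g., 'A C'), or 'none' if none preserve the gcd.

Answer: A D E

Derivation:
Old gcd = 2; gcd of others (without N[2]) = 2
New gcd for candidate v: gcd(2, v). Preserves old gcd iff gcd(2, v) = 2.
  Option A: v=4, gcd(2,4)=2 -> preserves
  Option B: v=31, gcd(2,31)=1 -> changes
  Option C: v=25, gcd(2,25)=1 -> changes
  Option D: v=14, gcd(2,14)=2 -> preserves
  Option E: v=54, gcd(2,54)=2 -> preserves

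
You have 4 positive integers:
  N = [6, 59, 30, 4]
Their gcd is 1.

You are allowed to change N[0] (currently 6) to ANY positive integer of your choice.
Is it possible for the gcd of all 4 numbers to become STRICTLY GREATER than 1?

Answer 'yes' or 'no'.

Current gcd = 1
gcd of all OTHER numbers (without N[0]=6): gcd([59, 30, 4]) = 1
The new gcd after any change is gcd(1, new_value).
This can be at most 1.
Since 1 = old gcd 1, the gcd can only stay the same or decrease.

Answer: no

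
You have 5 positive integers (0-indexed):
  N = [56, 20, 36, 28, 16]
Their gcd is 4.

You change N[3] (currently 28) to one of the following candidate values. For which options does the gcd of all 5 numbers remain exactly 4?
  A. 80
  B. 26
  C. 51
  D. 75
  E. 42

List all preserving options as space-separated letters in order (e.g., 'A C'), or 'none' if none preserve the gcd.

Answer: A

Derivation:
Old gcd = 4; gcd of others (without N[3]) = 4
New gcd for candidate v: gcd(4, v). Preserves old gcd iff gcd(4, v) = 4.
  Option A: v=80, gcd(4,80)=4 -> preserves
  Option B: v=26, gcd(4,26)=2 -> changes
  Option C: v=51, gcd(4,51)=1 -> changes
  Option D: v=75, gcd(4,75)=1 -> changes
  Option E: v=42, gcd(4,42)=2 -> changes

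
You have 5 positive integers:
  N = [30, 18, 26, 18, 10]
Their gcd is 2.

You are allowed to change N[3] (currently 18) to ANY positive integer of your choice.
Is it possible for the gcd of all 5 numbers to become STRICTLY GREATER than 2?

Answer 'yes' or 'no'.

Answer: no

Derivation:
Current gcd = 2
gcd of all OTHER numbers (without N[3]=18): gcd([30, 18, 26, 10]) = 2
The new gcd after any change is gcd(2, new_value).
This can be at most 2.
Since 2 = old gcd 2, the gcd can only stay the same or decrease.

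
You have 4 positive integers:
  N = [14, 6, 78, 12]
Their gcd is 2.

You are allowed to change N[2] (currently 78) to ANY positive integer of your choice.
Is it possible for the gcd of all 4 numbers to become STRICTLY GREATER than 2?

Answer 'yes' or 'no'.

Answer: no

Derivation:
Current gcd = 2
gcd of all OTHER numbers (without N[2]=78): gcd([14, 6, 12]) = 2
The new gcd after any change is gcd(2, new_value).
This can be at most 2.
Since 2 = old gcd 2, the gcd can only stay the same or decrease.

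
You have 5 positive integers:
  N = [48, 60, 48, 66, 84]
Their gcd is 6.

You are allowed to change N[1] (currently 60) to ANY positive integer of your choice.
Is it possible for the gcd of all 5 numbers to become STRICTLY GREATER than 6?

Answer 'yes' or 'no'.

Answer: no

Derivation:
Current gcd = 6
gcd of all OTHER numbers (without N[1]=60): gcd([48, 48, 66, 84]) = 6
The new gcd after any change is gcd(6, new_value).
This can be at most 6.
Since 6 = old gcd 6, the gcd can only stay the same or decrease.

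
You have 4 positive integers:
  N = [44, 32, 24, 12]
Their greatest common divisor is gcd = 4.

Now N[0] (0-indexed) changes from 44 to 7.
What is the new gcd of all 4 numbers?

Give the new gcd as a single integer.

Answer: 1

Derivation:
Numbers: [44, 32, 24, 12], gcd = 4
Change: index 0, 44 -> 7
gcd of the OTHER numbers (without index 0): gcd([32, 24, 12]) = 4
New gcd = gcd(g_others, new_val) = gcd(4, 7) = 1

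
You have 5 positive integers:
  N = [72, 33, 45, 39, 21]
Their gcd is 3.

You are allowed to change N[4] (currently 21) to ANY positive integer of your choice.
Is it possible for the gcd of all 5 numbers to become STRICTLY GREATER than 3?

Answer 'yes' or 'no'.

Answer: no

Derivation:
Current gcd = 3
gcd of all OTHER numbers (without N[4]=21): gcd([72, 33, 45, 39]) = 3
The new gcd after any change is gcd(3, new_value).
This can be at most 3.
Since 3 = old gcd 3, the gcd can only stay the same or decrease.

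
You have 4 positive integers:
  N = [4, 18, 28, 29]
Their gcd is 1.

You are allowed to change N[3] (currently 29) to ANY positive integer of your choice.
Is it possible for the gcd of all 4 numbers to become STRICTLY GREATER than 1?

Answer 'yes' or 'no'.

Answer: yes

Derivation:
Current gcd = 1
gcd of all OTHER numbers (without N[3]=29): gcd([4, 18, 28]) = 2
The new gcd after any change is gcd(2, new_value).
This can be at most 2.
Since 2 > old gcd 1, the gcd CAN increase (e.g., set N[3] = 2).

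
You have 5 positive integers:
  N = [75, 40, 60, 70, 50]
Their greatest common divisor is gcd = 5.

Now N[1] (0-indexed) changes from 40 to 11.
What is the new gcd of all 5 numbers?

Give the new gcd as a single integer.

Numbers: [75, 40, 60, 70, 50], gcd = 5
Change: index 1, 40 -> 11
gcd of the OTHER numbers (without index 1): gcd([75, 60, 70, 50]) = 5
New gcd = gcd(g_others, new_val) = gcd(5, 11) = 1

Answer: 1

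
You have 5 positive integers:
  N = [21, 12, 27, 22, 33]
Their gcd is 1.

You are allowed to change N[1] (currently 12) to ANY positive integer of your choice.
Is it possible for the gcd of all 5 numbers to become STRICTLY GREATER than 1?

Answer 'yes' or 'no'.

Current gcd = 1
gcd of all OTHER numbers (without N[1]=12): gcd([21, 27, 22, 33]) = 1
The new gcd after any change is gcd(1, new_value).
This can be at most 1.
Since 1 = old gcd 1, the gcd can only stay the same or decrease.

Answer: no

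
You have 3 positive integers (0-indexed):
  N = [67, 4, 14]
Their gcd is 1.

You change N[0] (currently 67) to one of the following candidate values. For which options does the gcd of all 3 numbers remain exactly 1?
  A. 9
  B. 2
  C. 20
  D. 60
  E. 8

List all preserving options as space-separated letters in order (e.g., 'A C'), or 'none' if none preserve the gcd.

Old gcd = 1; gcd of others (without N[0]) = 2
New gcd for candidate v: gcd(2, v). Preserves old gcd iff gcd(2, v) = 1.
  Option A: v=9, gcd(2,9)=1 -> preserves
  Option B: v=2, gcd(2,2)=2 -> changes
  Option C: v=20, gcd(2,20)=2 -> changes
  Option D: v=60, gcd(2,60)=2 -> changes
  Option E: v=8, gcd(2,8)=2 -> changes

Answer: A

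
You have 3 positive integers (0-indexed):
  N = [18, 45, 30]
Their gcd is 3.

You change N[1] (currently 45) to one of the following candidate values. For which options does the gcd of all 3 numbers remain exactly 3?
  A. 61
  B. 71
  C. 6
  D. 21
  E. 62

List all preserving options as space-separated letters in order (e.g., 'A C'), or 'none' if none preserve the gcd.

Answer: D

Derivation:
Old gcd = 3; gcd of others (without N[1]) = 6
New gcd for candidate v: gcd(6, v). Preserves old gcd iff gcd(6, v) = 3.
  Option A: v=61, gcd(6,61)=1 -> changes
  Option B: v=71, gcd(6,71)=1 -> changes
  Option C: v=6, gcd(6,6)=6 -> changes
  Option D: v=21, gcd(6,21)=3 -> preserves
  Option E: v=62, gcd(6,62)=2 -> changes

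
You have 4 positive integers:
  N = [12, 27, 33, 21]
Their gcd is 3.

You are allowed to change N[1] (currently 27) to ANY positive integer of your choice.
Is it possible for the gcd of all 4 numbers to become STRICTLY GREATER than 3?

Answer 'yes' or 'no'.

Current gcd = 3
gcd of all OTHER numbers (without N[1]=27): gcd([12, 33, 21]) = 3
The new gcd after any change is gcd(3, new_value).
This can be at most 3.
Since 3 = old gcd 3, the gcd can only stay the same or decrease.

Answer: no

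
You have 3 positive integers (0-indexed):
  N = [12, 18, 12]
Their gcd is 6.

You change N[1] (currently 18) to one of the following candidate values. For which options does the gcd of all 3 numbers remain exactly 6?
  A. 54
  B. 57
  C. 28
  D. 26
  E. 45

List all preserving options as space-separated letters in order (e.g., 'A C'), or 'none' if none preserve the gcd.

Answer: A

Derivation:
Old gcd = 6; gcd of others (without N[1]) = 12
New gcd for candidate v: gcd(12, v). Preserves old gcd iff gcd(12, v) = 6.
  Option A: v=54, gcd(12,54)=6 -> preserves
  Option B: v=57, gcd(12,57)=3 -> changes
  Option C: v=28, gcd(12,28)=4 -> changes
  Option D: v=26, gcd(12,26)=2 -> changes
  Option E: v=45, gcd(12,45)=3 -> changes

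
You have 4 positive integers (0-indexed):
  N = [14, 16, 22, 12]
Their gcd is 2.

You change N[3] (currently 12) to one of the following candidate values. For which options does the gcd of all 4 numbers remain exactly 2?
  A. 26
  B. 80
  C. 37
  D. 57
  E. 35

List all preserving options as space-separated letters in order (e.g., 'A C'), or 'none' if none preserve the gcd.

Old gcd = 2; gcd of others (without N[3]) = 2
New gcd for candidate v: gcd(2, v). Preserves old gcd iff gcd(2, v) = 2.
  Option A: v=26, gcd(2,26)=2 -> preserves
  Option B: v=80, gcd(2,80)=2 -> preserves
  Option C: v=37, gcd(2,37)=1 -> changes
  Option D: v=57, gcd(2,57)=1 -> changes
  Option E: v=35, gcd(2,35)=1 -> changes

Answer: A B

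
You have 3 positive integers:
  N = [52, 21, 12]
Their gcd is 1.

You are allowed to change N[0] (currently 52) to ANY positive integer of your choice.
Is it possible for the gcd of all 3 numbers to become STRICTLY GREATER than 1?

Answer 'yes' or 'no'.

Current gcd = 1
gcd of all OTHER numbers (without N[0]=52): gcd([21, 12]) = 3
The new gcd after any change is gcd(3, new_value).
This can be at most 3.
Since 3 > old gcd 1, the gcd CAN increase (e.g., set N[0] = 3).

Answer: yes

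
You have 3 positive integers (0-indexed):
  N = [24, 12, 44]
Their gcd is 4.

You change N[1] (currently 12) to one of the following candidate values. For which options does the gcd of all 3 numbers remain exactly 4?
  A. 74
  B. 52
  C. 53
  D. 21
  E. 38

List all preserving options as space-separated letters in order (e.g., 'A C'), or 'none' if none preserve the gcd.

Answer: B

Derivation:
Old gcd = 4; gcd of others (without N[1]) = 4
New gcd for candidate v: gcd(4, v). Preserves old gcd iff gcd(4, v) = 4.
  Option A: v=74, gcd(4,74)=2 -> changes
  Option B: v=52, gcd(4,52)=4 -> preserves
  Option C: v=53, gcd(4,53)=1 -> changes
  Option D: v=21, gcd(4,21)=1 -> changes
  Option E: v=38, gcd(4,38)=2 -> changes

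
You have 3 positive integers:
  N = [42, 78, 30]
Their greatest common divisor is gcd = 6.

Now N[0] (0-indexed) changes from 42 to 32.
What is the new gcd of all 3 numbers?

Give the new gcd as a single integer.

Answer: 2

Derivation:
Numbers: [42, 78, 30], gcd = 6
Change: index 0, 42 -> 32
gcd of the OTHER numbers (without index 0): gcd([78, 30]) = 6
New gcd = gcd(g_others, new_val) = gcd(6, 32) = 2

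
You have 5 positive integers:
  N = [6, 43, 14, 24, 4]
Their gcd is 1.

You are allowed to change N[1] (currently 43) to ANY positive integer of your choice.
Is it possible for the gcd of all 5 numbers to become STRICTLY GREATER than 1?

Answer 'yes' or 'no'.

Current gcd = 1
gcd of all OTHER numbers (without N[1]=43): gcd([6, 14, 24, 4]) = 2
The new gcd after any change is gcd(2, new_value).
This can be at most 2.
Since 2 > old gcd 1, the gcd CAN increase (e.g., set N[1] = 2).

Answer: yes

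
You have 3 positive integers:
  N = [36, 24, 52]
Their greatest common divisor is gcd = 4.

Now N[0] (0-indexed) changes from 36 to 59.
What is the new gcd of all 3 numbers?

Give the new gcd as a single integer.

Answer: 1

Derivation:
Numbers: [36, 24, 52], gcd = 4
Change: index 0, 36 -> 59
gcd of the OTHER numbers (without index 0): gcd([24, 52]) = 4
New gcd = gcd(g_others, new_val) = gcd(4, 59) = 1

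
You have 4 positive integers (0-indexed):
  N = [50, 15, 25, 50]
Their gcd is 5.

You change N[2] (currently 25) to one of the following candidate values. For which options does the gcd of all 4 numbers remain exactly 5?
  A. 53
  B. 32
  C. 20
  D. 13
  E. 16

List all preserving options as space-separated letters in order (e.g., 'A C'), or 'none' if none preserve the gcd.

Answer: C

Derivation:
Old gcd = 5; gcd of others (without N[2]) = 5
New gcd for candidate v: gcd(5, v). Preserves old gcd iff gcd(5, v) = 5.
  Option A: v=53, gcd(5,53)=1 -> changes
  Option B: v=32, gcd(5,32)=1 -> changes
  Option C: v=20, gcd(5,20)=5 -> preserves
  Option D: v=13, gcd(5,13)=1 -> changes
  Option E: v=16, gcd(5,16)=1 -> changes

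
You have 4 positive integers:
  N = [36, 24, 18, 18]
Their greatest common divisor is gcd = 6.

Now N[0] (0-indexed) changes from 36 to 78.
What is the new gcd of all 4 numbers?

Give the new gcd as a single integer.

Numbers: [36, 24, 18, 18], gcd = 6
Change: index 0, 36 -> 78
gcd of the OTHER numbers (without index 0): gcd([24, 18, 18]) = 6
New gcd = gcd(g_others, new_val) = gcd(6, 78) = 6

Answer: 6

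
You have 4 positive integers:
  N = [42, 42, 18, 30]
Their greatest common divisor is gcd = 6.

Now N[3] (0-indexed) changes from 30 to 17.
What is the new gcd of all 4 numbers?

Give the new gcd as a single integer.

Answer: 1

Derivation:
Numbers: [42, 42, 18, 30], gcd = 6
Change: index 3, 30 -> 17
gcd of the OTHER numbers (without index 3): gcd([42, 42, 18]) = 6
New gcd = gcd(g_others, new_val) = gcd(6, 17) = 1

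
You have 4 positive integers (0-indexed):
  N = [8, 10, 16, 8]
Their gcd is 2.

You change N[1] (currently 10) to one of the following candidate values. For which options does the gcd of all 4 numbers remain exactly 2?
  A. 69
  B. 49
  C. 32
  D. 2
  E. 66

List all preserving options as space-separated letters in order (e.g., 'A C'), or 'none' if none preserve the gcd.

Answer: D E

Derivation:
Old gcd = 2; gcd of others (without N[1]) = 8
New gcd for candidate v: gcd(8, v). Preserves old gcd iff gcd(8, v) = 2.
  Option A: v=69, gcd(8,69)=1 -> changes
  Option B: v=49, gcd(8,49)=1 -> changes
  Option C: v=32, gcd(8,32)=8 -> changes
  Option D: v=2, gcd(8,2)=2 -> preserves
  Option E: v=66, gcd(8,66)=2 -> preserves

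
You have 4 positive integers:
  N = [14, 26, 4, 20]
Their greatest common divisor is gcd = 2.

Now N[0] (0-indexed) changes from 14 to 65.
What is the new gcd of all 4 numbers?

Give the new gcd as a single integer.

Numbers: [14, 26, 4, 20], gcd = 2
Change: index 0, 14 -> 65
gcd of the OTHER numbers (without index 0): gcd([26, 4, 20]) = 2
New gcd = gcd(g_others, new_val) = gcd(2, 65) = 1

Answer: 1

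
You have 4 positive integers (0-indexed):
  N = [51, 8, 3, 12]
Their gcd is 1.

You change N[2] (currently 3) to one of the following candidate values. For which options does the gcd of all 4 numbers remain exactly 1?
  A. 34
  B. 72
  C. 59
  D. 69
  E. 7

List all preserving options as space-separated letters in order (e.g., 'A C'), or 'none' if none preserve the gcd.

Answer: A B C D E

Derivation:
Old gcd = 1; gcd of others (without N[2]) = 1
New gcd for candidate v: gcd(1, v). Preserves old gcd iff gcd(1, v) = 1.
  Option A: v=34, gcd(1,34)=1 -> preserves
  Option B: v=72, gcd(1,72)=1 -> preserves
  Option C: v=59, gcd(1,59)=1 -> preserves
  Option D: v=69, gcd(1,69)=1 -> preserves
  Option E: v=7, gcd(1,7)=1 -> preserves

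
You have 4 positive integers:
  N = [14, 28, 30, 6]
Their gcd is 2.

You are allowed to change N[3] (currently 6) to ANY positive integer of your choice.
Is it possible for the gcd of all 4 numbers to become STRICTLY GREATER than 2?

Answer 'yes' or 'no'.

Answer: no

Derivation:
Current gcd = 2
gcd of all OTHER numbers (without N[3]=6): gcd([14, 28, 30]) = 2
The new gcd after any change is gcd(2, new_value).
This can be at most 2.
Since 2 = old gcd 2, the gcd can only stay the same or decrease.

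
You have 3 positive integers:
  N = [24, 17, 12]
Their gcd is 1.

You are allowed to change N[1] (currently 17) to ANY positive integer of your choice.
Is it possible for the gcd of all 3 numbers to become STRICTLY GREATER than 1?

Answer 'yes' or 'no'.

Current gcd = 1
gcd of all OTHER numbers (without N[1]=17): gcd([24, 12]) = 12
The new gcd after any change is gcd(12, new_value).
This can be at most 12.
Since 12 > old gcd 1, the gcd CAN increase (e.g., set N[1] = 12).

Answer: yes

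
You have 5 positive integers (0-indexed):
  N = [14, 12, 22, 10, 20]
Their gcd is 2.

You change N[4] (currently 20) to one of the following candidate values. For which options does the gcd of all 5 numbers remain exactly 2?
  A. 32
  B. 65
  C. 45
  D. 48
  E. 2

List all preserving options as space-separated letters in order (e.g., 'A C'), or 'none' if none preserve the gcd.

Answer: A D E

Derivation:
Old gcd = 2; gcd of others (without N[4]) = 2
New gcd for candidate v: gcd(2, v). Preserves old gcd iff gcd(2, v) = 2.
  Option A: v=32, gcd(2,32)=2 -> preserves
  Option B: v=65, gcd(2,65)=1 -> changes
  Option C: v=45, gcd(2,45)=1 -> changes
  Option D: v=48, gcd(2,48)=2 -> preserves
  Option E: v=2, gcd(2,2)=2 -> preserves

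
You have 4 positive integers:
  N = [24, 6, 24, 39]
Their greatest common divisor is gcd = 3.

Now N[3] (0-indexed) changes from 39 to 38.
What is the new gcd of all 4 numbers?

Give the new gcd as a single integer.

Answer: 2

Derivation:
Numbers: [24, 6, 24, 39], gcd = 3
Change: index 3, 39 -> 38
gcd of the OTHER numbers (without index 3): gcd([24, 6, 24]) = 6
New gcd = gcd(g_others, new_val) = gcd(6, 38) = 2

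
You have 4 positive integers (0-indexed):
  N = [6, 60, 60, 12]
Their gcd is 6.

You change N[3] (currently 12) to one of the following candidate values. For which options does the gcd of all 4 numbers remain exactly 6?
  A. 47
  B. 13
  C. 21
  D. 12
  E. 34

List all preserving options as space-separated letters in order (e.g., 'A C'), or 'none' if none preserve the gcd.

Old gcd = 6; gcd of others (without N[3]) = 6
New gcd for candidate v: gcd(6, v). Preserves old gcd iff gcd(6, v) = 6.
  Option A: v=47, gcd(6,47)=1 -> changes
  Option B: v=13, gcd(6,13)=1 -> changes
  Option C: v=21, gcd(6,21)=3 -> changes
  Option D: v=12, gcd(6,12)=6 -> preserves
  Option E: v=34, gcd(6,34)=2 -> changes

Answer: D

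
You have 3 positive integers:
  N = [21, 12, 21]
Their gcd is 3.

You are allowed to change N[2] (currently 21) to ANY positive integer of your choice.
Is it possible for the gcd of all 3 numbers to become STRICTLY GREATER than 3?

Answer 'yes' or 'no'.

Current gcd = 3
gcd of all OTHER numbers (without N[2]=21): gcd([21, 12]) = 3
The new gcd after any change is gcd(3, new_value).
This can be at most 3.
Since 3 = old gcd 3, the gcd can only stay the same or decrease.

Answer: no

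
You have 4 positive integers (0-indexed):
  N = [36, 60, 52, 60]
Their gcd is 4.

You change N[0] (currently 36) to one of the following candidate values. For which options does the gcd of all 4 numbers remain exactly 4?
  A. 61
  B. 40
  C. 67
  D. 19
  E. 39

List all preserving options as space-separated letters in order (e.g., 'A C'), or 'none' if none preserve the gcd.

Old gcd = 4; gcd of others (without N[0]) = 4
New gcd for candidate v: gcd(4, v). Preserves old gcd iff gcd(4, v) = 4.
  Option A: v=61, gcd(4,61)=1 -> changes
  Option B: v=40, gcd(4,40)=4 -> preserves
  Option C: v=67, gcd(4,67)=1 -> changes
  Option D: v=19, gcd(4,19)=1 -> changes
  Option E: v=39, gcd(4,39)=1 -> changes

Answer: B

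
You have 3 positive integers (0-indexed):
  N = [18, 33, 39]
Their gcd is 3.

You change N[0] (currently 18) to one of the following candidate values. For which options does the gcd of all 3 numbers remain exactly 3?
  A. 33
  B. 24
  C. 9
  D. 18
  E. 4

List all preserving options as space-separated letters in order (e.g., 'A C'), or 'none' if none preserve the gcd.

Old gcd = 3; gcd of others (without N[0]) = 3
New gcd for candidate v: gcd(3, v). Preserves old gcd iff gcd(3, v) = 3.
  Option A: v=33, gcd(3,33)=3 -> preserves
  Option B: v=24, gcd(3,24)=3 -> preserves
  Option C: v=9, gcd(3,9)=3 -> preserves
  Option D: v=18, gcd(3,18)=3 -> preserves
  Option E: v=4, gcd(3,4)=1 -> changes

Answer: A B C D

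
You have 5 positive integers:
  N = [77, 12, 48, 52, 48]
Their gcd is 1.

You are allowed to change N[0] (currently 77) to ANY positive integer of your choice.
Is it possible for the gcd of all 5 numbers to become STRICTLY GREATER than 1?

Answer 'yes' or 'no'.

Current gcd = 1
gcd of all OTHER numbers (without N[0]=77): gcd([12, 48, 52, 48]) = 4
The new gcd after any change is gcd(4, new_value).
This can be at most 4.
Since 4 > old gcd 1, the gcd CAN increase (e.g., set N[0] = 4).

Answer: yes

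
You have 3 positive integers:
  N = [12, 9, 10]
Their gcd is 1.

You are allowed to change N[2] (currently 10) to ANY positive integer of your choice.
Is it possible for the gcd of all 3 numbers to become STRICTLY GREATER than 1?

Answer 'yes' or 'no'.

Answer: yes

Derivation:
Current gcd = 1
gcd of all OTHER numbers (without N[2]=10): gcd([12, 9]) = 3
The new gcd after any change is gcd(3, new_value).
This can be at most 3.
Since 3 > old gcd 1, the gcd CAN increase (e.g., set N[2] = 3).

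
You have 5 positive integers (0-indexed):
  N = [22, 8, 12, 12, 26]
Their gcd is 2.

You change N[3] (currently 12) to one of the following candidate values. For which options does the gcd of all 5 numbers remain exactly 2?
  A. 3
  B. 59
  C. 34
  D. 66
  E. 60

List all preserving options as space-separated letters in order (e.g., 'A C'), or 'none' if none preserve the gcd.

Answer: C D E

Derivation:
Old gcd = 2; gcd of others (without N[3]) = 2
New gcd for candidate v: gcd(2, v). Preserves old gcd iff gcd(2, v) = 2.
  Option A: v=3, gcd(2,3)=1 -> changes
  Option B: v=59, gcd(2,59)=1 -> changes
  Option C: v=34, gcd(2,34)=2 -> preserves
  Option D: v=66, gcd(2,66)=2 -> preserves
  Option E: v=60, gcd(2,60)=2 -> preserves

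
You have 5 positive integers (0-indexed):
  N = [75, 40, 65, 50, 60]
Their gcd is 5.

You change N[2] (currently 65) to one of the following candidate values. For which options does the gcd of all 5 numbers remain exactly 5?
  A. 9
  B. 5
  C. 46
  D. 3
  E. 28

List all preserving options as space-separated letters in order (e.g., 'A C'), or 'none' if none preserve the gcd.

Answer: B

Derivation:
Old gcd = 5; gcd of others (without N[2]) = 5
New gcd for candidate v: gcd(5, v). Preserves old gcd iff gcd(5, v) = 5.
  Option A: v=9, gcd(5,9)=1 -> changes
  Option B: v=5, gcd(5,5)=5 -> preserves
  Option C: v=46, gcd(5,46)=1 -> changes
  Option D: v=3, gcd(5,3)=1 -> changes
  Option E: v=28, gcd(5,28)=1 -> changes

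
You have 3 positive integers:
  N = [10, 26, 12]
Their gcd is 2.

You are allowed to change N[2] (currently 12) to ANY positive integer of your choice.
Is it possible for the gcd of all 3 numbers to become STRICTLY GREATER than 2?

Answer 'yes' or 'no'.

Current gcd = 2
gcd of all OTHER numbers (without N[2]=12): gcd([10, 26]) = 2
The new gcd after any change is gcd(2, new_value).
This can be at most 2.
Since 2 = old gcd 2, the gcd can only stay the same or decrease.

Answer: no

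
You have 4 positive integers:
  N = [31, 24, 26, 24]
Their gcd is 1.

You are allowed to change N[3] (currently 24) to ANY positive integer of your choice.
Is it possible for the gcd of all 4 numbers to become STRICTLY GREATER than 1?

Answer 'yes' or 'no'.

Current gcd = 1
gcd of all OTHER numbers (without N[3]=24): gcd([31, 24, 26]) = 1
The new gcd after any change is gcd(1, new_value).
This can be at most 1.
Since 1 = old gcd 1, the gcd can only stay the same or decrease.

Answer: no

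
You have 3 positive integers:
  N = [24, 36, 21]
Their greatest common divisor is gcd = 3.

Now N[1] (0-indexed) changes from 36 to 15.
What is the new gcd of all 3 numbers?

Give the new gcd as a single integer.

Numbers: [24, 36, 21], gcd = 3
Change: index 1, 36 -> 15
gcd of the OTHER numbers (without index 1): gcd([24, 21]) = 3
New gcd = gcd(g_others, new_val) = gcd(3, 15) = 3

Answer: 3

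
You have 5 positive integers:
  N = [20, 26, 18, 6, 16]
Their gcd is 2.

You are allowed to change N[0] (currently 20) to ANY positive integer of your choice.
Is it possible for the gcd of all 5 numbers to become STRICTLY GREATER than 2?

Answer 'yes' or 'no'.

Current gcd = 2
gcd of all OTHER numbers (without N[0]=20): gcd([26, 18, 6, 16]) = 2
The new gcd after any change is gcd(2, new_value).
This can be at most 2.
Since 2 = old gcd 2, the gcd can only stay the same or decrease.

Answer: no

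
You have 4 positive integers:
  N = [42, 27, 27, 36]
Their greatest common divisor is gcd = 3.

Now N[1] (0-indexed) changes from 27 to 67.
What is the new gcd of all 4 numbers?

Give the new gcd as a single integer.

Numbers: [42, 27, 27, 36], gcd = 3
Change: index 1, 27 -> 67
gcd of the OTHER numbers (without index 1): gcd([42, 27, 36]) = 3
New gcd = gcd(g_others, new_val) = gcd(3, 67) = 1

Answer: 1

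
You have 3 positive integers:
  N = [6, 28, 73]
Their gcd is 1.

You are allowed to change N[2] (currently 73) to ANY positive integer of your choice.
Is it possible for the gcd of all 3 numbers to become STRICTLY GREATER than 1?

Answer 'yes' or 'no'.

Current gcd = 1
gcd of all OTHER numbers (without N[2]=73): gcd([6, 28]) = 2
The new gcd after any change is gcd(2, new_value).
This can be at most 2.
Since 2 > old gcd 1, the gcd CAN increase (e.g., set N[2] = 2).

Answer: yes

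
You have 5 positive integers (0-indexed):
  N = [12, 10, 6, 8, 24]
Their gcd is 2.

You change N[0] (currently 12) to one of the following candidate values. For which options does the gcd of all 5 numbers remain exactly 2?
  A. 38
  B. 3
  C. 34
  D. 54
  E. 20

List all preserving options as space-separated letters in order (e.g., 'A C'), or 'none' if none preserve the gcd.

Old gcd = 2; gcd of others (without N[0]) = 2
New gcd for candidate v: gcd(2, v). Preserves old gcd iff gcd(2, v) = 2.
  Option A: v=38, gcd(2,38)=2 -> preserves
  Option B: v=3, gcd(2,3)=1 -> changes
  Option C: v=34, gcd(2,34)=2 -> preserves
  Option D: v=54, gcd(2,54)=2 -> preserves
  Option E: v=20, gcd(2,20)=2 -> preserves

Answer: A C D E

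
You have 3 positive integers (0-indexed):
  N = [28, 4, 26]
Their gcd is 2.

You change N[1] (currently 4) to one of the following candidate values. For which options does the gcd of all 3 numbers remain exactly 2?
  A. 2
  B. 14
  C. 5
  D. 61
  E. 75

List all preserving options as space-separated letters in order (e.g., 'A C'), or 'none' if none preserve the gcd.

Old gcd = 2; gcd of others (without N[1]) = 2
New gcd for candidate v: gcd(2, v). Preserves old gcd iff gcd(2, v) = 2.
  Option A: v=2, gcd(2,2)=2 -> preserves
  Option B: v=14, gcd(2,14)=2 -> preserves
  Option C: v=5, gcd(2,5)=1 -> changes
  Option D: v=61, gcd(2,61)=1 -> changes
  Option E: v=75, gcd(2,75)=1 -> changes

Answer: A B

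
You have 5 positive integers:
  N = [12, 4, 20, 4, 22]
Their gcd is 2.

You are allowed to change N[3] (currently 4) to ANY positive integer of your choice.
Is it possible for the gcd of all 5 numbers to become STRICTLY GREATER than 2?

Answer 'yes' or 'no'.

Answer: no

Derivation:
Current gcd = 2
gcd of all OTHER numbers (without N[3]=4): gcd([12, 4, 20, 22]) = 2
The new gcd after any change is gcd(2, new_value).
This can be at most 2.
Since 2 = old gcd 2, the gcd can only stay the same or decrease.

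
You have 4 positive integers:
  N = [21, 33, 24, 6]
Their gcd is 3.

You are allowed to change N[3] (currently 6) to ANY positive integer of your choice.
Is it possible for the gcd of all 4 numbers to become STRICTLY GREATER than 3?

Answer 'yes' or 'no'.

Answer: no

Derivation:
Current gcd = 3
gcd of all OTHER numbers (without N[3]=6): gcd([21, 33, 24]) = 3
The new gcd after any change is gcd(3, new_value).
This can be at most 3.
Since 3 = old gcd 3, the gcd can only stay the same or decrease.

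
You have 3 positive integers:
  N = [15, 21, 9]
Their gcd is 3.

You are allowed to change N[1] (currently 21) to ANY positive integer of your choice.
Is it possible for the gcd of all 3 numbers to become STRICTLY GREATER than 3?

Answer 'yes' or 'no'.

Current gcd = 3
gcd of all OTHER numbers (without N[1]=21): gcd([15, 9]) = 3
The new gcd after any change is gcd(3, new_value).
This can be at most 3.
Since 3 = old gcd 3, the gcd can only stay the same or decrease.

Answer: no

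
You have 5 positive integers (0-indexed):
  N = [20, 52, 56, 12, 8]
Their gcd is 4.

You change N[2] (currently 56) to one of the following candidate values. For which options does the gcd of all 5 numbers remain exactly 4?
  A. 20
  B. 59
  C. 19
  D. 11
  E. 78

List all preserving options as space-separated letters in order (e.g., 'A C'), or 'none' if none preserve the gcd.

Old gcd = 4; gcd of others (without N[2]) = 4
New gcd for candidate v: gcd(4, v). Preserves old gcd iff gcd(4, v) = 4.
  Option A: v=20, gcd(4,20)=4 -> preserves
  Option B: v=59, gcd(4,59)=1 -> changes
  Option C: v=19, gcd(4,19)=1 -> changes
  Option D: v=11, gcd(4,11)=1 -> changes
  Option E: v=78, gcd(4,78)=2 -> changes

Answer: A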